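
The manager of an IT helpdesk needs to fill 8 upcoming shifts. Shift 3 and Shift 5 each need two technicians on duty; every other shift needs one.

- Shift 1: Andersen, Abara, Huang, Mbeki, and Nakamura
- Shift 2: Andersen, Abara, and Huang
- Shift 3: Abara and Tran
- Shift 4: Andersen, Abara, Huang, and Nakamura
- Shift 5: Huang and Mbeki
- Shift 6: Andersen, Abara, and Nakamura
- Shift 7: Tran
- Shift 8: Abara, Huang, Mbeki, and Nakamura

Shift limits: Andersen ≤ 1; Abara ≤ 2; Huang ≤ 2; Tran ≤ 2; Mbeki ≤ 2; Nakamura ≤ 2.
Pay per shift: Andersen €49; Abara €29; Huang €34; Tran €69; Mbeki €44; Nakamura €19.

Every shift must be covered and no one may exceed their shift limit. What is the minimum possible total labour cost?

€390

Shift 3 can only be covered by Abara and Tran, so that assignment is forced.
Shift 5 can only be covered by Huang and Mbeki, so that assignment is forced.
Shift 7 can only be covered by Tran, so that assignment is forced.
Picking the cheapest available technician for each shift independently would cost €350, but that ignores the shift limits.
An optimal schedule: Shift 1→Mbeki, Shift 2→Abara, Shift 3→Abara+Tran, Shift 4→Nakamura, Shift 5→Huang+Mbeki, Shift 6→Nakamura, Shift 7→Tran, Shift 8→Huang.
Total: 44 + 29 + 29 + 69 + 19 + 34 + 44 + 19 + 69 + 34 = €390.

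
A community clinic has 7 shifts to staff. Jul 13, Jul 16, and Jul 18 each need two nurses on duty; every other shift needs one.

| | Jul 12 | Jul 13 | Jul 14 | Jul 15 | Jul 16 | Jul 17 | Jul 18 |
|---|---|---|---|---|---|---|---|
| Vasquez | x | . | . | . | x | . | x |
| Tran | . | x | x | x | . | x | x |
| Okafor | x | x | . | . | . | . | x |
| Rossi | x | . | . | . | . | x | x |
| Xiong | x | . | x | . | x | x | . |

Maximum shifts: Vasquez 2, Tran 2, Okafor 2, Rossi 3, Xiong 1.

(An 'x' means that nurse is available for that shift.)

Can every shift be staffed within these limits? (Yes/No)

Total capacity is 10 and 10 slots are needed, so capacity alone doesn't rule it out.
Shifts {Jul 13, Jul 14, Jul 15, Jul 16} need 6 worker-slots in total, but the nurses available for any of those shifts (Vasquez, Tran, Okafor, and Xiong) can supply at most 5 among them. So no valid schedule exists.

No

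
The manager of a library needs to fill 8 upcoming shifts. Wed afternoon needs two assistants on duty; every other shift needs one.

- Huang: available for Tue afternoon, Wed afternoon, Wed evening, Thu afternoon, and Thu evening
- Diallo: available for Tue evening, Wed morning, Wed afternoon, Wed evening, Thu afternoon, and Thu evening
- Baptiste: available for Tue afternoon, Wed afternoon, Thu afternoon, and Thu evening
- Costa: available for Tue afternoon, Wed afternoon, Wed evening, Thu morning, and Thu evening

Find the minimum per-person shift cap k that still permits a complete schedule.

3

With 4 assistants and 9 worker-slots to fill, someone must work at least ⌈9/4⌉ = 3 shifts, so k ≥ 3.
k = 3 works: Tue afternoon→Huang, Tue evening→Diallo, Wed morning→Diallo, Wed afternoon→Baptiste+Costa, Wed evening→Huang, Thu morning→Costa, Thu afternoon→Huang, Thu evening→Diallo.
Loads: Huang 3, Diallo 3, Baptiste 1, Costa 2 — all ≤ 3.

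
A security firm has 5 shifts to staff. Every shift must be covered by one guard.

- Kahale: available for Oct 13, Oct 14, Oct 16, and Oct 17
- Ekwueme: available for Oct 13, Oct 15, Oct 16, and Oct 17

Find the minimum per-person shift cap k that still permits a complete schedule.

With 2 guards and 5 worker-slots to fill, someone must work at least ⌈5/2⌉ = 3 shifts, so k ≥ 3.
k = 3 works: Oct 13→Kahale, Oct 14→Kahale, Oct 15→Ekwueme, Oct 16→Kahale, Oct 17→Ekwueme.
Loads: Kahale 3, Ekwueme 2 — all ≤ 3.

3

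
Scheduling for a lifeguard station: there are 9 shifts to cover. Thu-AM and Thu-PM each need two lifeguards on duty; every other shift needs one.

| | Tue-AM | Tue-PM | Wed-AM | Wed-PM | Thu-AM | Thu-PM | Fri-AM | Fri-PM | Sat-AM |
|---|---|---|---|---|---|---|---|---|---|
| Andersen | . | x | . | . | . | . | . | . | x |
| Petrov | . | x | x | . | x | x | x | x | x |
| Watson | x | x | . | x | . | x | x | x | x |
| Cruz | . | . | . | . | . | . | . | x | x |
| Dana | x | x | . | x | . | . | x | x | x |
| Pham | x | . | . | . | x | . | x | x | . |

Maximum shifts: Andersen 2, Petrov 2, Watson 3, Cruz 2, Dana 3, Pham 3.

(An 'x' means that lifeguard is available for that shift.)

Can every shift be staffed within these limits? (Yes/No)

No

Total capacity is 15 and 11 slots are needed, so capacity alone doesn't rule it out.
Shifts {Wed-AM, Thu-AM, Thu-PM} need 5 worker-slots in total, but the lifeguards available for any of those shifts (Petrov, Watson, and Pham) can supply at most 4 among them. So no valid schedule exists.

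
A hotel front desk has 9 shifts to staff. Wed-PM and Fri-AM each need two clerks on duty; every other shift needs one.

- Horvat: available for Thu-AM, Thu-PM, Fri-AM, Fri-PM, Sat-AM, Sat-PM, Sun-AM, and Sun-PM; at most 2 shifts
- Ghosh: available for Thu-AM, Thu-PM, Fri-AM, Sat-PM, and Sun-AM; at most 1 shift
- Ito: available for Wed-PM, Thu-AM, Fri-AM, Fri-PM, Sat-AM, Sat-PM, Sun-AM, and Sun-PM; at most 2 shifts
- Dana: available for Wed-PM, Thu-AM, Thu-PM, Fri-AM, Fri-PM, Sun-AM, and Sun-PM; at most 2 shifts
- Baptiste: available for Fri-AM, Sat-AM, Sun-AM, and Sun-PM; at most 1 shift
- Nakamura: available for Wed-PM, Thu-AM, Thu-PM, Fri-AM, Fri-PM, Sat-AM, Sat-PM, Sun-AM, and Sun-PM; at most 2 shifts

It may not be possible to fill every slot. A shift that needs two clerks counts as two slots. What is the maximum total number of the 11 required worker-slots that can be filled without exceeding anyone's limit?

10

Total capacity across all clerks is 2+1+2+2+1+2 = 10, and 11 slots are needed, so at most 10 can be filled.
An assignment achieving 10: Wed-PM→Ito+Dana, Thu-AM→Dana, Thu-PM→Horvat, Fri-AM→Nakamura, Fri-PM→Horvat, Sat-AM→Ito, Sat-PM→Ghosh, Sun-AM→Nakamura, Sun-PM→Baptiste.
Loads: Horvat 2/2, Ghosh 1/1, Ito 2/2, Dana 2/2, Baptiste 1/1, Nakamura 2/2.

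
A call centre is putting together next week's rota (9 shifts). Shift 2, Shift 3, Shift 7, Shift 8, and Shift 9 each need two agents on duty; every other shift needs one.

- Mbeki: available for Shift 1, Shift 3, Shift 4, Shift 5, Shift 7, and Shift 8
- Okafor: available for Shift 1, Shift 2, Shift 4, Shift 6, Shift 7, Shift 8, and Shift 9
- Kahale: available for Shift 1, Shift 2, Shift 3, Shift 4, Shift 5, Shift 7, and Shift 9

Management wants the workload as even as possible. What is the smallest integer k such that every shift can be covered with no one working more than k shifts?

With 3 agents and 14 worker-slots to fill, someone must work at least ⌈14/3⌉ = 5 shifts, so k ≥ 5.
k = 5 works: Shift 1→Mbeki, Shift 2→Okafor+Kahale, Shift 3→Mbeki+Kahale, Shift 4→Mbeki, Shift 5→Mbeki, Shift 6→Okafor, Shift 7→Okafor+Kahale, Shift 8→Mbeki+Okafor, Shift 9→Okafor+Kahale.
Loads: Mbeki 5, Okafor 5, Kahale 4 — all ≤ 5.

5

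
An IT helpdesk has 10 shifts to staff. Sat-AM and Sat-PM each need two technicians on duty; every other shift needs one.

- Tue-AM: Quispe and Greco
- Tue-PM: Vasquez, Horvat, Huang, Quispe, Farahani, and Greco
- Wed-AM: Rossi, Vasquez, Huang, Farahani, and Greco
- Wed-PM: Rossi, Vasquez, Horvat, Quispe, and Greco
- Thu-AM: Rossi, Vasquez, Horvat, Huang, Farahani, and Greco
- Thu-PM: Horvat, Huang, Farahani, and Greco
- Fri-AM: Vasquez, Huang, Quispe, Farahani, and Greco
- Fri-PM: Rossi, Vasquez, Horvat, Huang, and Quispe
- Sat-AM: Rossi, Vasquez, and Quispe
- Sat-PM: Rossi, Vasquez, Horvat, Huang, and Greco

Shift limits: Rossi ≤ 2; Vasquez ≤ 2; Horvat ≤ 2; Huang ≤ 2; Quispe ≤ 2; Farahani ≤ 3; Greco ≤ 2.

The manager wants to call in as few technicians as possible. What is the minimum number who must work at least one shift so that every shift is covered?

12 slots to fill and no one can take more than 3, so at least ⌈12/3⌉ = 4 technicians are needed.
Any 5 technicians together have capacity at most 3+2+2+2+2 = 11 < 12 slots, so 5 can never suffice.
Rossi, Vasquez, Horvat, Huang, Quispe, and Farahani alone can cover everything: Tue-AM→Quispe, Tue-PM→Farahani, Wed-AM→Rossi, Wed-PM→Vasquez, Thu-AM→Farahani, Thu-PM→Horvat, Fri-AM→Huang, Fri-PM→Quispe, Sat-AM→Rossi+Vasquez, Sat-PM→Horvat+Huang.

6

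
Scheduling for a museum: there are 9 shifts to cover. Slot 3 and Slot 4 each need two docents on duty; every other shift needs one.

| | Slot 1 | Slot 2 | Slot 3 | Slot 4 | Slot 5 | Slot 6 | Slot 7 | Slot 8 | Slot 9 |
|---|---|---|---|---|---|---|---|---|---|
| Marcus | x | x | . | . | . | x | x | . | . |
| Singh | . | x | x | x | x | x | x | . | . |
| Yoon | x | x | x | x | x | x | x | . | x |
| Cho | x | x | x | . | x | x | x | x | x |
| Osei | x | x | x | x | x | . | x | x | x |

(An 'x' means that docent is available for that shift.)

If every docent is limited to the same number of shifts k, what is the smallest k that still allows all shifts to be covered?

3

With 5 docents and 11 worker-slots to fill, someone must work at least ⌈11/5⌉ = 3 shifts, so k ≥ 3.
k = 3 works: Slot 1→Marcus, Slot 2→Marcus, Slot 3→Yoon+Cho, Slot 4→Singh+Yoon, Slot 5→Singh, Slot 6→Marcus, Slot 7→Singh, Slot 8→Cho, Slot 9→Yoon.
Loads: Marcus 3, Singh 3, Yoon 3, Cho 2, Osei 0 — all ≤ 3.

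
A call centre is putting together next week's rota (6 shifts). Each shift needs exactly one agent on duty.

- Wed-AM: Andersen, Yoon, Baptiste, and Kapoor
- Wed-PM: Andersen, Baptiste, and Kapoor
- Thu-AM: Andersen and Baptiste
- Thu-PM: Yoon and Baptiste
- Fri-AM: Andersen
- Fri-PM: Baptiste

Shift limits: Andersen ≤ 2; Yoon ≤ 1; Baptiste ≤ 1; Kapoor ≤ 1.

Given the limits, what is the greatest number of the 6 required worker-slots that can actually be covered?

5

Total capacity across all agents is 2+1+1+1 = 5, and 6 slots are needed, so at most 5 can be filled.
An assignment achieving 5: Wed-PM→Kapoor, Thu-AM→Andersen, Thu-PM→Yoon, Fri-AM→Andersen, Fri-PM→Baptiste.
Loads: Andersen 2/2, Yoon 1/1, Baptiste 1/1, Kapoor 1/1.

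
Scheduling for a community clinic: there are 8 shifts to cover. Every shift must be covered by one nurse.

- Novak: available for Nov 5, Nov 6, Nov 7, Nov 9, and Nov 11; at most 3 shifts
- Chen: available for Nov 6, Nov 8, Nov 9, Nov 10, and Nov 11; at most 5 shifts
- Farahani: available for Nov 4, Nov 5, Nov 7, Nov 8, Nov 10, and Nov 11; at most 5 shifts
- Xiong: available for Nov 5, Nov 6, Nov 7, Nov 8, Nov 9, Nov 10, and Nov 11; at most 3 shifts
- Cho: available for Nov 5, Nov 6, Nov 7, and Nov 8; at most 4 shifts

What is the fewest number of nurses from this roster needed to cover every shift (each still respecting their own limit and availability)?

8 slots to fill and no one can take more than 5, so at least ⌈8/5⌉ = 2 nurses are needed.
Novak and Farahani alone can cover everything: Nov 4→Farahani, Nov 5→Novak, Nov 6→Novak, Nov 7→Farahani, Nov 8→Farahani, Nov 9→Novak, Nov 10→Farahani, Nov 11→Farahani.

2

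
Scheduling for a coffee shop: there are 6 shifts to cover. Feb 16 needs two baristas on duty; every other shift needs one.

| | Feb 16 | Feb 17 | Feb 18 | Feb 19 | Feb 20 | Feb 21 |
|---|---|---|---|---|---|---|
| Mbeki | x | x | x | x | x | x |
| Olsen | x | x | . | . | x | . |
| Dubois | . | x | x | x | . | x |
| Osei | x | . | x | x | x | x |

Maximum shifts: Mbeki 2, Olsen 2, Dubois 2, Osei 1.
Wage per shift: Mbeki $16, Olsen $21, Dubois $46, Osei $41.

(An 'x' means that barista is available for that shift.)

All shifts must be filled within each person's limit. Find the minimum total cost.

Picking the cheapest available barista for each shift independently would cost $117, but that ignores the shift limits.
An optimal schedule: Feb 16→Mbeki+Olsen, Feb 17→Mbeki, Feb 18→Dubois, Feb 19→Dubois, Feb 20→Olsen, Feb 21→Osei.
Total: 16 + 21 + 16 + 46 + 46 + 21 + 41 = $207.

$207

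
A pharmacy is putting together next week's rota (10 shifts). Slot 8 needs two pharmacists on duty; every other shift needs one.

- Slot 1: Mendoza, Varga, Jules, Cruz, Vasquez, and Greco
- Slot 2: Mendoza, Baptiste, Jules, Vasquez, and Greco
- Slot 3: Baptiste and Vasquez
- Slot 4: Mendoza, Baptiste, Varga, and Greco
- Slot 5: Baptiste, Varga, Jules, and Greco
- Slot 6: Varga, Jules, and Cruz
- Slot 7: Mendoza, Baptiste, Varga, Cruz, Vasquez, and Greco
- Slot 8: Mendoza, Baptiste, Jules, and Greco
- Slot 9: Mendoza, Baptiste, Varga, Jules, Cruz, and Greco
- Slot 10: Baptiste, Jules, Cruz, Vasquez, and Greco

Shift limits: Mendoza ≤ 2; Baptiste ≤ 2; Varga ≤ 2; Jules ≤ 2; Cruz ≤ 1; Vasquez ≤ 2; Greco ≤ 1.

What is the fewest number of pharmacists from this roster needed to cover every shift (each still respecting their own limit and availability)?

6

11 slots to fill and no one can take more than 2, so at least ⌈11/2⌉ = 6 pharmacists are needed.
Mendoza, Baptiste, Varga, Jules, Cruz, and Vasquez alone can cover everything: Slot 1→Vasquez, Slot 2→Jules, Slot 3→Baptiste, Slot 4→Mendoza, Slot 5→Baptiste, Slot 6→Varga, Slot 7→Vasquez, Slot 8→Mendoza+Jules, Slot 9→Varga, Slot 10→Cruz.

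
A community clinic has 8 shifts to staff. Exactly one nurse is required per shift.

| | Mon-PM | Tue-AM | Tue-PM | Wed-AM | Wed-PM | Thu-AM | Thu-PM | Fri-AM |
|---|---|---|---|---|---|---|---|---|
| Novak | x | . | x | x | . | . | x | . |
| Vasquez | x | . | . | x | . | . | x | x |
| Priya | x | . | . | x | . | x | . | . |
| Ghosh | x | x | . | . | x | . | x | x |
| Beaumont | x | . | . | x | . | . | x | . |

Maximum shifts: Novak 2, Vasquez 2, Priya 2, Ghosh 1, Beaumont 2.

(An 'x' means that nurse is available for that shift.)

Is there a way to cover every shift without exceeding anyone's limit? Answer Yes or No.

No

Total capacity is 9 and 8 slots are needed, so capacity alone doesn't rule it out.
Shifts {Tue-AM, Wed-PM} need 2 worker-slots in total, but the nurses available for any of those shifts (Ghosh) can supply at most 1 among them. So no valid schedule exists.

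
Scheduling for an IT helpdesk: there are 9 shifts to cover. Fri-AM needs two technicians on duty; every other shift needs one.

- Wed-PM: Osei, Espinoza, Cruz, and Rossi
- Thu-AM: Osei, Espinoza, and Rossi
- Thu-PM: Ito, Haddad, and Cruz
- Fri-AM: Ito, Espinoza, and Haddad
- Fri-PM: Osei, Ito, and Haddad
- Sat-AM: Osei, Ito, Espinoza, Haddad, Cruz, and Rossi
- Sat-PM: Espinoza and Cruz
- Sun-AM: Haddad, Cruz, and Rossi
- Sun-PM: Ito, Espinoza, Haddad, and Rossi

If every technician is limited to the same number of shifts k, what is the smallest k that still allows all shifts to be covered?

With 6 technicians and 10 worker-slots to fill, someone must work at least ⌈10/6⌉ = 2 shifts, so k ≥ 2.
k = 2 works: Wed-PM→Cruz, Thu-AM→Osei, Thu-PM→Ito, Fri-AM→Ito+Espinoza, Fri-PM→Osei, Sat-AM→Cruz, Sat-PM→Espinoza, Sun-AM→Haddad, Sun-PM→Haddad.
Loads: Osei 2, Ito 2, Espinoza 2, Haddad 2, Cruz 2, Rossi 0 — all ≤ 2.

2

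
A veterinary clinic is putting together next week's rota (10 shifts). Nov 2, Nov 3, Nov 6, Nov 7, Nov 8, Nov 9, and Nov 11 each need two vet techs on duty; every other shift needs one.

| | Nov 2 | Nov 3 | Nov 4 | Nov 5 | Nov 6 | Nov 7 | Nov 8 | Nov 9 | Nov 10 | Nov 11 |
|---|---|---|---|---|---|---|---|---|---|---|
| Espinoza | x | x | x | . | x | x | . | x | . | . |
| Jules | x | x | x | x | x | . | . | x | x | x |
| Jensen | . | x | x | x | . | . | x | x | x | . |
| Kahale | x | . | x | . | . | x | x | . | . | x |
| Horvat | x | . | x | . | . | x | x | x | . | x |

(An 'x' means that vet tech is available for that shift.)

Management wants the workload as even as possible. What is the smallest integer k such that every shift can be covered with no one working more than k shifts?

With 5 vet techs and 17 worker-slots to fill, someone must work at least ⌈17/5⌉ = 4 shifts, so k ≥ 4.
k = 4 works: Nov 2→Kahale+Horvat, Nov 3→Espinoza+Jules, Nov 4→Espinoza, Nov 5→Jules, Nov 6→Espinoza+Jules, Nov 7→Espinoza+Kahale, Nov 8→Jensen+Kahale, Nov 9→Jensen+Horvat, Nov 10→Jules, Nov 11→Kahale+Horvat.
Loads: Espinoza 4, Jules 4, Jensen 2, Kahale 4, Horvat 3 — all ≤ 4.

4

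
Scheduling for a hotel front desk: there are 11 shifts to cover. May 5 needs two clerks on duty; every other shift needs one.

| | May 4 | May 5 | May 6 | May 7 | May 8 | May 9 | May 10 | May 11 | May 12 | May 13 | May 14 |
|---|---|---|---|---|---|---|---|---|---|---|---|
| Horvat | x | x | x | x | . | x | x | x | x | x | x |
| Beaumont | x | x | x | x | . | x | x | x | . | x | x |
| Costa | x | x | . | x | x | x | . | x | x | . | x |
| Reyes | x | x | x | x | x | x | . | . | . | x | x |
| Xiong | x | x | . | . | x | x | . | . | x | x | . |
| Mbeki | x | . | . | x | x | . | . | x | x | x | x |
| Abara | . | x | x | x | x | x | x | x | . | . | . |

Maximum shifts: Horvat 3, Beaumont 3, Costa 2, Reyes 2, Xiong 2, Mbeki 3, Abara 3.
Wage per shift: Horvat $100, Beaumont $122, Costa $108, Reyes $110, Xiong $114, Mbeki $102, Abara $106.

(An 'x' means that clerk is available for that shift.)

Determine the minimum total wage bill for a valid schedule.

Picking the cheapest available clerk for each shift independently would cost $1208, but that ignores the shift limits.
An optimal schedule: May 4→Costa, May 5→Abara+Reyes, May 6→Horvat, May 7→Abara, May 8→Mbeki, May 9→Abara, May 10→Horvat, May 11→Mbeki, May 12→Horvat, May 13→Mbeki, May 14→Costa.
Total: 108 + 106 + 110 + 100 + 106 + 102 + 106 + 100 + 102 + 100 + 102 + 108 = $1250.

$1250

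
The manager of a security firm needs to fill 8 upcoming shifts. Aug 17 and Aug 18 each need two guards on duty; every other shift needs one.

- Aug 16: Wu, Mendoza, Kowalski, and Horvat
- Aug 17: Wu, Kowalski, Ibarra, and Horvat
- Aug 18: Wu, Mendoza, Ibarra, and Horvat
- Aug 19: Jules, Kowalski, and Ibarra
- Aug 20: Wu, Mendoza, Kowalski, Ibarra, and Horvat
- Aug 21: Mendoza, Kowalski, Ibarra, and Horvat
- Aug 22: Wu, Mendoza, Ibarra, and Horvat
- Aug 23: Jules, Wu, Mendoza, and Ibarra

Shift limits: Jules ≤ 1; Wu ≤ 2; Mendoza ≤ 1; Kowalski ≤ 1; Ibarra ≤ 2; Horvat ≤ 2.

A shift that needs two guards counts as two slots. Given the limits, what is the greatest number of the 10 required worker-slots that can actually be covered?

9

Total capacity across all guards is 1+2+1+1+2+2 = 9, and 10 slots are needed, so at most 9 can be filled.
An assignment achieving 9: Aug 16→Wu, Aug 17→Wu+Kowalski, Aug 18→Mendoza+Ibarra, Aug 19→Jules, Aug 20→Horvat, Aug 21→Ibarra, Aug 22→Horvat.
Loads: Jules 1/1, Wu 2/2, Mendoza 1/1, Kowalski 1/1, Ibarra 2/2, Horvat 2/2.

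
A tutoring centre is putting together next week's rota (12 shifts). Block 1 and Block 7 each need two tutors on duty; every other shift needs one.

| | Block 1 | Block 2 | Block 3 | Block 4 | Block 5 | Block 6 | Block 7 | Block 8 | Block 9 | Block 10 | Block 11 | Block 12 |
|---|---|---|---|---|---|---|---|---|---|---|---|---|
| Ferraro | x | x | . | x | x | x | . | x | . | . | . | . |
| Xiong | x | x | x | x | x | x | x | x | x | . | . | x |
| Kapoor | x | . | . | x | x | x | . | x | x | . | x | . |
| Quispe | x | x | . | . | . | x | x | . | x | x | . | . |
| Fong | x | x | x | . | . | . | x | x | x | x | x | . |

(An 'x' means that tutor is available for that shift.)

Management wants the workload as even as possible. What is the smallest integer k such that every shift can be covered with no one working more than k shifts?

With 5 tutors and 14 worker-slots to fill, someone must work at least ⌈14/5⌉ = 3 shifts, so k ≥ 3.
k = 3 works: Block 1→Quispe+Fong, Block 2→Ferraro, Block 3→Xiong, Block 4→Ferraro, Block 5→Ferraro, Block 6→Kapoor, Block 7→Xiong+Quispe, Block 8→Kapoor, Block 9→Fong, Block 10→Quispe, Block 11→Kapoor, Block 12→Xiong.
Loads: Ferraro 3, Xiong 3, Kapoor 3, Quispe 3, Fong 2 — all ≤ 3.

3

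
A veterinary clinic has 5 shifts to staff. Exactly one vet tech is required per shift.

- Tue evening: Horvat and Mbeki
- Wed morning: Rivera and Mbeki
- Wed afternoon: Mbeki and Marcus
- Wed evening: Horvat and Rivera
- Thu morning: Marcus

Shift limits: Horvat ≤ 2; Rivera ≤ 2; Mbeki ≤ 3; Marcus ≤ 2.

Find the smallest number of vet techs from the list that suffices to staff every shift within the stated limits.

3

5 slots to fill and no one can take more than 3, so at least ⌈5/3⌉ = 2 vet techs are needed.
No set of 2 vet techs can cover every shift (each such set leaves at least one shift with no one available or exceeds a cap).
Horvat, Rivera, and Marcus alone can cover everything: Tue evening→Horvat, Wed morning→Rivera, Wed afternoon→Marcus, Wed evening→Horvat, Thu morning→Marcus.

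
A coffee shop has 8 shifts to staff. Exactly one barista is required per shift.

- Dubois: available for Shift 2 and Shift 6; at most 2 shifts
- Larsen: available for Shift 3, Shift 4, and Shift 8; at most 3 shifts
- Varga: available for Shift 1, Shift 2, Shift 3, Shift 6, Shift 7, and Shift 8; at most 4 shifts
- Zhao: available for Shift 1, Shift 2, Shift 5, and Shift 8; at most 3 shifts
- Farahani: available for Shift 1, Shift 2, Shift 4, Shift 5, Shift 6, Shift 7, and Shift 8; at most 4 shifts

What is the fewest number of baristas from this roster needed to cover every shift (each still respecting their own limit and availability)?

2

8 slots to fill and no one can take more than 4, so at least ⌈8/4⌉ = 2 baristas are needed.
Varga and Farahani alone can cover everything: Shift 1→Varga, Shift 2→Varga, Shift 3→Varga, Shift 4→Farahani, Shift 5→Farahani, Shift 6→Varga, Shift 7→Farahani, Shift 8→Farahani.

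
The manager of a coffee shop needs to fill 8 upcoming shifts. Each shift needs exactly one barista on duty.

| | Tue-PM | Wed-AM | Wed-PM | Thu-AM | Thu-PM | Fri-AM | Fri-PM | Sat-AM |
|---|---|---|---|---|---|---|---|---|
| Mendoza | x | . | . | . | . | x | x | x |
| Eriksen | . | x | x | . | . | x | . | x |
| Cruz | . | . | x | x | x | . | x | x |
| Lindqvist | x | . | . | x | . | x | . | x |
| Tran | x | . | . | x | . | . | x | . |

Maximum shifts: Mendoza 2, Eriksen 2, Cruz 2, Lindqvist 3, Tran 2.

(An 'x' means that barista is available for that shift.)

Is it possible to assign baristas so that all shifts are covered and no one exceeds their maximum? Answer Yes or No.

Yes

Wed-AM can only be covered by Eriksen, so that assignment is forced.
Thu-PM can only be covered by Cruz, so that assignment is forced.
One valid schedule: Tue-PM→Mendoza, Wed-AM→Eriksen, Wed-PM→Eriksen, Thu-AM→Cruz, Thu-PM→Cruz, Fri-AM→Mendoza, Fri-PM→Tran, Sat-AM→Lindqvist.
Loads: Mendoza 2/2, Eriksen 2/2, Cruz 2/2, Lindqvist 1/3, Tran 1/2 — all within limits.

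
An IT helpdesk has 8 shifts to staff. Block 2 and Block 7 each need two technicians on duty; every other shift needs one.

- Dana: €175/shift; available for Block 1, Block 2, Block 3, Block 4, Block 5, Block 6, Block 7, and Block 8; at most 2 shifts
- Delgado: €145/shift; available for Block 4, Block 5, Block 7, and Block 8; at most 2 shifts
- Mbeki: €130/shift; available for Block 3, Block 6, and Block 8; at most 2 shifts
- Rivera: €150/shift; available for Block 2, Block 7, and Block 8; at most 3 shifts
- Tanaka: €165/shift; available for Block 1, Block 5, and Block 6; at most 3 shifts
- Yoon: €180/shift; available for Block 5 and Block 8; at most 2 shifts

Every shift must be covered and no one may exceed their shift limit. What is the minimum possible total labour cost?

€1505

Block 2 can only be covered by Dana and Rivera, so that assignment is forced.
Picking the cheapest available technician for each shift independently would cost €1465, but that ignores the shift limits.
An optimal schedule: Block 1→Tanaka, Block 2→Rivera+Dana, Block 3→Mbeki, Block 4→Delgado, Block 5→Tanaka, Block 6→Mbeki, Block 7→Delgado+Rivera, Block 8→Rivera.
Total: 165 + 150 + 175 + 130 + 145 + 165 + 130 + 145 + 150 + 150 = €1505.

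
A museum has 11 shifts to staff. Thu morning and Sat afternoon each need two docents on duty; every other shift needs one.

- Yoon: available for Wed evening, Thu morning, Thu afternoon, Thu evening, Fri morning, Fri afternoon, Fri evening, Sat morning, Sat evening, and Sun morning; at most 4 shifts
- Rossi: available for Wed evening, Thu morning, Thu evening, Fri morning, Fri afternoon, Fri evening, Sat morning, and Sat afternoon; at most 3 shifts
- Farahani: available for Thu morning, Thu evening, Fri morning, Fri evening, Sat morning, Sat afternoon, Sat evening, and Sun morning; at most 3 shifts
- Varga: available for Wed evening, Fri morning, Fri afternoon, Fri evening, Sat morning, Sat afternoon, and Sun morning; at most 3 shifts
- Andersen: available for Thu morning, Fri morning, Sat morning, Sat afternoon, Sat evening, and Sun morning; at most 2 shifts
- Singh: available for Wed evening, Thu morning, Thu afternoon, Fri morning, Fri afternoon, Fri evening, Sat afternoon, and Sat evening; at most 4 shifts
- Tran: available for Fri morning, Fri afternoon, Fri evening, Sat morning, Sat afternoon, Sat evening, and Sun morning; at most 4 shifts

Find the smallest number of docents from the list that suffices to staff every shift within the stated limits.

4

13 slots to fill and no one can take more than 4, so at least ⌈13/4⌉ = 4 docents are needed.
Yoon, Rossi, Farahani, and Varga alone can cover everything: Wed evening→Yoon, Thu morning→Yoon+Rossi, Thu afternoon→Yoon, Thu evening→Rossi, Fri morning→Farahani, Fri afternoon→Rossi, Fri evening→Varga, Sat morning→Varga, Sat afternoon→Farahani+Varga, Sat evening→Yoon, Sun morning→Farahani.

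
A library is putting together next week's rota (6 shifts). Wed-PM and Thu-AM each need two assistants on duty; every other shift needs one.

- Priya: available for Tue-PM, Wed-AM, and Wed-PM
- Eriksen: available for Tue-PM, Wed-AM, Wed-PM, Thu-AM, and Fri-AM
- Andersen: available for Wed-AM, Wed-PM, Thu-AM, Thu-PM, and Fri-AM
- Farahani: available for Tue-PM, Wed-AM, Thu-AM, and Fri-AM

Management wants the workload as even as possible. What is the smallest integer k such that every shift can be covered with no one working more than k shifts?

With 4 assistants and 8 worker-slots to fill, someone must work at least ⌈8/4⌉ = 2 shifts, so k ≥ 2.
k = 2 works: Tue-PM→Priya, Wed-AM→Farahani, Wed-PM→Priya+Eriksen, Thu-AM→Eriksen+Andersen, Thu-PM→Andersen, Fri-AM→Farahani.
Loads: Priya 2, Eriksen 2, Andersen 2, Farahani 2 — all ≤ 2.

2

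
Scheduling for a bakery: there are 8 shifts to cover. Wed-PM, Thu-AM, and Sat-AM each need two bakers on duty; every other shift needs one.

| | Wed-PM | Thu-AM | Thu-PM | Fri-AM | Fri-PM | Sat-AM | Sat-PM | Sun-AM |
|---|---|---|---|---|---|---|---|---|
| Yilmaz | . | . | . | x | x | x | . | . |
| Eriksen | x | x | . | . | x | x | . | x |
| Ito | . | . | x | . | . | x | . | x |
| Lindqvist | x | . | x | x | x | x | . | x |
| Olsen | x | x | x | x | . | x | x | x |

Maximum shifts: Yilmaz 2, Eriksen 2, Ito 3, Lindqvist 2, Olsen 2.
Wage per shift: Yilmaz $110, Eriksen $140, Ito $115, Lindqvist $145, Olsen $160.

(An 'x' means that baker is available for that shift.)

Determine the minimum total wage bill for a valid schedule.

Thu-AM can only be covered by Eriksen and Olsen, so that assignment is forced.
Sat-PM can only be covered by Olsen, so that assignment is forced.
Picking the cheapest available baker for each shift independently would cost $1420, but that ignores the shift limits.
An optimal schedule: Wed-PM→Eriksen+Lindqvist, Thu-AM→Eriksen+Olsen, Thu-PM→Ito, Fri-AM→Yilmaz, Fri-PM→Yilmaz, Sat-AM→Ito+Lindqvist, Sat-PM→Olsen, Sun-AM→Ito.
Total: 140 + 145 + 140 + 160 + 115 + 110 + 110 + 115 + 145 + 160 + 115 = $1455.

$1455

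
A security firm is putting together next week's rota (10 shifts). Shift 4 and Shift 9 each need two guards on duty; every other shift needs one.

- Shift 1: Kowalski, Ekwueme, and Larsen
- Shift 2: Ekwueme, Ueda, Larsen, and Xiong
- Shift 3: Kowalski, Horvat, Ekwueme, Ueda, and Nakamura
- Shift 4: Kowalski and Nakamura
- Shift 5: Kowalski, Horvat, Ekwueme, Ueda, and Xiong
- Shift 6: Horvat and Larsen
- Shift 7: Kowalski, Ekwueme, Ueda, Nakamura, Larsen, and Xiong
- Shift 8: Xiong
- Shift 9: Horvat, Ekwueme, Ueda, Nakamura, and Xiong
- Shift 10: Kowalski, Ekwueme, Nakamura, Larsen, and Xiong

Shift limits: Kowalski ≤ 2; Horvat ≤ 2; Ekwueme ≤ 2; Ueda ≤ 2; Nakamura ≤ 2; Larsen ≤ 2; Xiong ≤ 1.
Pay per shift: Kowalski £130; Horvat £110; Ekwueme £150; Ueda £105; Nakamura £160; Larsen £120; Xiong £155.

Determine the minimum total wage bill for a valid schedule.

£1545

Shift 4 can only be covered by Kowalski and Nakamura, so that assignment is forced.
Shift 8 can only be covered by Xiong, so that assignment is forced.
Picking the cheapest available guard for each shift independently would cost £1430, but that ignores the shift limits.
An optimal schedule: Shift 1→Larsen, Shift 2→Ueda, Shift 3→Ueda, Shift 4→Kowalski+Nakamura, Shift 5→Kowalski, Shift 6→Horvat, Shift 7→Ekwueme, Shift 8→Xiong, Shift 9→Horvat+Ekwueme, Shift 10→Larsen.
Total: 120 + 105 + 105 + 130 + 160 + 130 + 110 + 150 + 155 + 110 + 150 + 120 = £1545.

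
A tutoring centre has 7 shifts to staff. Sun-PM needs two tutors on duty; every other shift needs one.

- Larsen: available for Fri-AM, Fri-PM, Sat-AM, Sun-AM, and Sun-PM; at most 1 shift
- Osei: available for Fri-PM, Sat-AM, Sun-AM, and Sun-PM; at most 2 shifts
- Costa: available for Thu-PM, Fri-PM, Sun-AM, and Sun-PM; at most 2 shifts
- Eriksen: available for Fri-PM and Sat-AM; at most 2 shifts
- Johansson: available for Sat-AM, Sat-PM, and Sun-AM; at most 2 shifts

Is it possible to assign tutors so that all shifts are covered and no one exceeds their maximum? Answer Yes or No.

Yes

Thu-PM can only be covered by Costa, so that assignment is forced.
Fri-AM can only be covered by Larsen, so that assignment is forced.
Sat-PM can only be covered by Johansson, so that assignment is forced.
One valid schedule: Thu-PM→Costa, Fri-AM→Larsen, Fri-PM→Osei, Sat-AM→Eriksen, Sat-PM→Johansson, Sun-AM→Johansson, Sun-PM→Osei+Costa.
Loads: Larsen 1/1, Osei 2/2, Costa 2/2, Eriksen 1/2, Johansson 2/2 — all within limits.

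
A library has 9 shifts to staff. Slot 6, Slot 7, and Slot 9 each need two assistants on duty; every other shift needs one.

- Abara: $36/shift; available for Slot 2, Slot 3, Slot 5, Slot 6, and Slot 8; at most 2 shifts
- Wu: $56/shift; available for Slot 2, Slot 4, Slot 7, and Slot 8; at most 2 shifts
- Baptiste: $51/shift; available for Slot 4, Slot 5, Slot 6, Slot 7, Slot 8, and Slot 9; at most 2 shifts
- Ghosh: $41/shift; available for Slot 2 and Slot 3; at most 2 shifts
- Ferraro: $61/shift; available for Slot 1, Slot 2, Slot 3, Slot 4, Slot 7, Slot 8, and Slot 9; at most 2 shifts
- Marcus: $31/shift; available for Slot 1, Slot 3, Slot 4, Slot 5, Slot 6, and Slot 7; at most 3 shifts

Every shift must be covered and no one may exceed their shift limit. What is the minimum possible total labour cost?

Slot 9 can only be covered by Baptiste and Ferraro, so that assignment is forced.
Picking the cheapest available assistant for each shift independently would cost $457, but that ignores the shift limits.
An optimal schedule: Slot 1→Marcus, Slot 2→Ghosh, Slot 3→Ghosh, Slot 4→Wu, Slot 5→Marcus, Slot 6→Marcus+Abara, Slot 7→Baptiste+Wu, Slot 8→Abara, Slot 9→Baptiste+Ferraro.
Total: 31 + 41 + 41 + 56 + 31 + 31 + 36 + 51 + 56 + 36 + 51 + 61 = $522.

$522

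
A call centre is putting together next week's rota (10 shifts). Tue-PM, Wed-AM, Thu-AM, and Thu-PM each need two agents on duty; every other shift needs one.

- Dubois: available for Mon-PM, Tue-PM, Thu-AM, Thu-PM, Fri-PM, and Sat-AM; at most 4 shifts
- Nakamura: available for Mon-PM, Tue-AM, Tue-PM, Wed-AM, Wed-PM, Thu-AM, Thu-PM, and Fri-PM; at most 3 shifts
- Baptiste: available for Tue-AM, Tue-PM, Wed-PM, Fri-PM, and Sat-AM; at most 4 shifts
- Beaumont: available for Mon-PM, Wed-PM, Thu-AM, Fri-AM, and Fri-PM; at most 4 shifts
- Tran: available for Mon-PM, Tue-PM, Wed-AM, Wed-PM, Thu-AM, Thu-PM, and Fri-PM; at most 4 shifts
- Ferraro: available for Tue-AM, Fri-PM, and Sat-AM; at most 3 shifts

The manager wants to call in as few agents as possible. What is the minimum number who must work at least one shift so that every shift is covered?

4

14 slots to fill and no one can take more than 4, so at least ⌈14/4⌉ = 4 agents are needed.
Dubois, Nakamura, Beaumont, and Tran alone can cover everything: Mon-PM→Dubois, Tue-AM→Nakamura, Tue-PM→Dubois+Nakamura, Wed-AM→Nakamura+Tran, Wed-PM→Beaumont, Thu-AM→Beaumont+Tran, Thu-PM→Dubois+Tran, Fri-AM→Beaumont, Fri-PM→Beaumont, Sat-AM→Dubois.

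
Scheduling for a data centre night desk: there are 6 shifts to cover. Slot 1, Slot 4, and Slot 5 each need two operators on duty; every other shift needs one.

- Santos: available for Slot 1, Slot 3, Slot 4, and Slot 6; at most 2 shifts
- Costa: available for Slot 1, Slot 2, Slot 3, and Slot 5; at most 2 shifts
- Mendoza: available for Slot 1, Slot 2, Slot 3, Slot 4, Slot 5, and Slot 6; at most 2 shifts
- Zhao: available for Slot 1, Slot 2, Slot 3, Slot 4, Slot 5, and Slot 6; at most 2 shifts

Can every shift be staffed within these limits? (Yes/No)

No

Total capacity is 2+2+2+2 = 8 but 9 worker-slots are needed — infeasible.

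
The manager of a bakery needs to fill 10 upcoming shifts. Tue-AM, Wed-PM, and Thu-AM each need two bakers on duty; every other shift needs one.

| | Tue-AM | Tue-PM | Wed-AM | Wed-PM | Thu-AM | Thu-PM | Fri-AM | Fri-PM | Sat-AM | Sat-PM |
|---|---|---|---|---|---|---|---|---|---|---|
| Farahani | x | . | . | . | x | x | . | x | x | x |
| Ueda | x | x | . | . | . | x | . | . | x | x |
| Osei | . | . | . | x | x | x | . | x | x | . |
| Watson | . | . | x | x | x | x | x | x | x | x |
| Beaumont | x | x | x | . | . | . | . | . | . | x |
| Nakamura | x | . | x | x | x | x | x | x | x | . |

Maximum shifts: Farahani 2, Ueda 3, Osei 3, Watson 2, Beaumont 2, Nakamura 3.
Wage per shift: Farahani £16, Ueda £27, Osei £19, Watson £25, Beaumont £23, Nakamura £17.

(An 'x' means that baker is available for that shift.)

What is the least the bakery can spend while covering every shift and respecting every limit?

£263

Picking the cheapest available baker for each shift independently would cost £223, but that ignores the shift limits.
An optimal schedule: Tue-AM→Beaumont+Ueda, Tue-PM→Beaumont, Wed-AM→Nakamura, Wed-PM→Nakamura+Osei, Thu-AM→Osei+Watson, Thu-PM→Osei, Fri-AM→Nakamura, Fri-PM→Farahani, Sat-AM→Watson, Sat-PM→Farahani.
Total: 23 + 27 + 23 + 17 + 17 + 19 + 19 + 25 + 19 + 17 + 16 + 25 + 16 = £263.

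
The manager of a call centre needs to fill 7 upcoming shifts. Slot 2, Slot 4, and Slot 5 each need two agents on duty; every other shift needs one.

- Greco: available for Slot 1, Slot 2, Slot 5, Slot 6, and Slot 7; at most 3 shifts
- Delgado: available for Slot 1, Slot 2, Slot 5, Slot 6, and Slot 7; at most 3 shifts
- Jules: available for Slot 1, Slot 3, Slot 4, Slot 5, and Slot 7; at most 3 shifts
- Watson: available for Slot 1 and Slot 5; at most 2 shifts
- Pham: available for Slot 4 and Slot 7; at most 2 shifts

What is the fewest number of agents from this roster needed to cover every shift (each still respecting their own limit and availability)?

4

10 slots to fill and no one can take more than 3, so at least ⌈10/3⌉ = 4 agents are needed.
Greco, Delgado, Jules, and Pham alone can cover everything: Slot 1→Greco, Slot 2→Greco+Delgado, Slot 3→Jules, Slot 4→Jules+Pham, Slot 5→Delgado+Jules, Slot 6→Greco, Slot 7→Delgado.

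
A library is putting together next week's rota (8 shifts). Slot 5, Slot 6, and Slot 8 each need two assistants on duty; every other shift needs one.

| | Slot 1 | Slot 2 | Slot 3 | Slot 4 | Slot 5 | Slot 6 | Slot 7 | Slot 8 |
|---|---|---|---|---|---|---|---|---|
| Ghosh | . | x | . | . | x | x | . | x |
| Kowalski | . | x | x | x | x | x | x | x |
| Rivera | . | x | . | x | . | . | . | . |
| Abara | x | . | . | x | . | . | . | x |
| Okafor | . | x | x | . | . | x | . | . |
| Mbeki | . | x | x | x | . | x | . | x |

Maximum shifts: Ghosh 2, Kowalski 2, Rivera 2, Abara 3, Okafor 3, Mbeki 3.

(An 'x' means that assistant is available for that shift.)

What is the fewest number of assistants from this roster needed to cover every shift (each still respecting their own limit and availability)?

11 slots to fill and no one can take more than 3, so at least ⌈11/3⌉ = 4 assistants are needed.
No set of 4 assistants can cover every shift (each such set leaves at least one shift with no one available or exceeds a cap).
Ghosh, Kowalski, Rivera, Abara, and Mbeki alone can cover everything: Slot 1→Abara, Slot 2→Rivera, Slot 3→Mbeki, Slot 4→Rivera, Slot 5→Ghosh+Kowalski, Slot 6→Ghosh+Mbeki, Slot 7→Kowalski, Slot 8→Abara+Mbeki.

5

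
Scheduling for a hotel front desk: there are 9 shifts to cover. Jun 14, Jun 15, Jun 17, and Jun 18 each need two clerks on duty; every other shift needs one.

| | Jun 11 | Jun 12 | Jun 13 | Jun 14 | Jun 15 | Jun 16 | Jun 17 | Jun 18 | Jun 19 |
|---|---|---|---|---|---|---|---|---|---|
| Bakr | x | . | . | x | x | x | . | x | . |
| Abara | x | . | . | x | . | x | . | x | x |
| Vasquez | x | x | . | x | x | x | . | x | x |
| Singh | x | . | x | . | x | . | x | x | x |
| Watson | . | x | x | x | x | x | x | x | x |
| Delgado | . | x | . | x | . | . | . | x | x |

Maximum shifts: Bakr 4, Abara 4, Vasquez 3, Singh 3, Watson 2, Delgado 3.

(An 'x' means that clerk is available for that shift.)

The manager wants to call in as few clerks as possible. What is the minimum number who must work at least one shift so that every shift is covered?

13 slots to fill and no one can take more than 4, so at least ⌈13/4⌉ = 4 clerks are needed.
Bakr, Abara, Singh, and Watson alone can cover everything: Jun 11→Bakr, Jun 12→Watson, Jun 13→Singh, Jun 14→Bakr+Abara, Jun 15→Bakr+Singh, Jun 16→Abara, Jun 17→Singh+Watson, Jun 18→Bakr+Abara, Jun 19→Abara.

4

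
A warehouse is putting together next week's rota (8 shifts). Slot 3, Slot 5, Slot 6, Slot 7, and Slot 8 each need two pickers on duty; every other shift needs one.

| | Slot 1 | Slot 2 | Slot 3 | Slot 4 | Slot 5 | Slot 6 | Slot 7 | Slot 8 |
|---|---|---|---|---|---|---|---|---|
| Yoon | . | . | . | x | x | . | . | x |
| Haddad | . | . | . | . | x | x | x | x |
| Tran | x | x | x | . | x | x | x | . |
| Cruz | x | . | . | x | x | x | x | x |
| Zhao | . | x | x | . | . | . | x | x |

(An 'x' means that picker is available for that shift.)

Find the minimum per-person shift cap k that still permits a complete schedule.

With 5 pickers and 13 worker-slots to fill, someone must work at least ⌈13/5⌉ = 3 shifts, so k ≥ 3.
k = 3 works: Slot 1→Tran, Slot 2→Tran, Slot 3→Tran+Zhao, Slot 4→Yoon, Slot 5→Yoon+Haddad, Slot 6→Haddad+Cruz, Slot 7→Haddad+Cruz, Slot 8→Yoon+Cruz.
Loads: Yoon 3, Haddad 3, Tran 3, Cruz 3, Zhao 1 — all ≤ 3.

3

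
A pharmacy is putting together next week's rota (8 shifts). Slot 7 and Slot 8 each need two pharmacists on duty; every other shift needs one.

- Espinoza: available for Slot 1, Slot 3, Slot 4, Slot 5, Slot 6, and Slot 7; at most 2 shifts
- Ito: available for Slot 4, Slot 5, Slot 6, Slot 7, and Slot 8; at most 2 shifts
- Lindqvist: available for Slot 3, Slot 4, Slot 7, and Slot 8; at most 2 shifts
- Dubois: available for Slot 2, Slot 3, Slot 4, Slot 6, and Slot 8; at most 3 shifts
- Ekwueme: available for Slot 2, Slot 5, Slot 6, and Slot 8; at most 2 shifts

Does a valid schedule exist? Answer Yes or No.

Yes

Slot 1 can only be covered by Espinoza, so that assignment is forced.
One valid schedule: Slot 1→Espinoza, Slot 2→Dubois, Slot 3→Espinoza, Slot 4→Lindqvist, Slot 5→Ito, Slot 6→Dubois, Slot 7→Ito+Lindqvist, Slot 8→Dubois+Ekwueme.
Loads: Espinoza 2/2, Ito 2/2, Lindqvist 2/2, Dubois 3/3, Ekwueme 1/2 — all within limits.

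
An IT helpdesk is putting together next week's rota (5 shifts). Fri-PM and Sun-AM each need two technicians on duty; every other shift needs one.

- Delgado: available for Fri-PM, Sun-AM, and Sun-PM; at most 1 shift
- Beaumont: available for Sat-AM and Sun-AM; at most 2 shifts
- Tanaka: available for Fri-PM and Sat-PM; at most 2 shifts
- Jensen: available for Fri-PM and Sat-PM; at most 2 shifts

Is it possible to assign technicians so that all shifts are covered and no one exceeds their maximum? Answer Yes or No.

Total capacity is 7 and 7 slots are needed, so capacity alone doesn't rule it out.
Shifts {Sun-AM, Sun-PM} need 3 worker-slots in total, but the technicians available for any of those shifts (Delgado and Beaumont) can supply at most 2 among them. So no valid schedule exists.

No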